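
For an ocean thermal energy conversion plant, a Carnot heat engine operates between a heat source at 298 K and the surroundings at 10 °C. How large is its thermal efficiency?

T_C = 10 °C → 10 + 273.15 = 283.15 K.
The Carnot efficiency is η = 1 − T_C/T_H = 1 − 283.15/298.00 = 0.0498.

η ≈ 0.0498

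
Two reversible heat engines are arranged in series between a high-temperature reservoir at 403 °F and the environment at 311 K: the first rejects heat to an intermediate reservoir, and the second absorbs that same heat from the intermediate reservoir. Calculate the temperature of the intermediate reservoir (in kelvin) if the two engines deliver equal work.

T_H = 403 °F → (403 − 32) × 5/9 = 206.11 °C = 479.26 K.
For reversible stages Q_m = Q_H·(T_m/T_H). Setting W₁ = Q_H(1 − T_m/T_H) equal to W₂ = Q_m(1 − T_C/T_m) = Q_H·(T_m − T_C)/T_H gives T_H − T_m = T_m − T_C, so T_m = (T_H + T_C)/2 = (479.26 + 311.00)/2 = 395 K.

T_m ≈ 395 K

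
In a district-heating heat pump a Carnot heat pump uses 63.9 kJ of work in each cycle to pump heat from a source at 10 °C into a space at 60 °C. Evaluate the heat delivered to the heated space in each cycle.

Q_H ≈ 426 kJ

T_H = 60 °C → 60 + 273.15 = 333.15 K.
T_C = 10 °C → 10 + 273.15 = 283.15 K.
For a reversible heat pump, COP_HP = T_H/(T_H − T_C) = 333.15/50.00 = 6.6630.
Q_H = COP_HP · W = 6.6630 × 63.9 = 426 kJ.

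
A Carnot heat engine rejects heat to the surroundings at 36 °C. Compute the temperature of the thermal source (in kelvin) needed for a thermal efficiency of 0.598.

T_H ≈ 769 K

T_C = 36 °C → 36 + 273.15 = 309.15 K.
From η = 1 − T_C/T_H, solving for T_H gives T_H = T_C/(1 − η) = 309.15/(1 − 0.598) = 769 K.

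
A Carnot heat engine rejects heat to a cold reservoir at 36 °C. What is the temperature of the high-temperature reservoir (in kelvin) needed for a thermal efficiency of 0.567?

T_H ≈ 714 K

T_C = 36 °C → 36 + 273.15 = 309.15 K.
From η = 1 − T_C/T_H, solving for T_H gives T_H = T_C/(1 − η) = 309.15/(1 − 0.567) = 714 K.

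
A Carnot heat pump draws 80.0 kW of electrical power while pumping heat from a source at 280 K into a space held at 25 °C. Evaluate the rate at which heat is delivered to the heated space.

Q̇_H ≈ 1314 kW

T_H = 25 °C → 25 + 273.15 = 298.15 K.
Reversible heating COP: COP_HP = T_H/(T_H − T_C) = 298.15/18.15 = 16.4270.
Q_H = COP_HP · W = 16.4270 × 80.0 = 1314 kW.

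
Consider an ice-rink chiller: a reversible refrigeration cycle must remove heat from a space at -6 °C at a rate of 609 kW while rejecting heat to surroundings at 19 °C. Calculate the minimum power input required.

T_H = 19 °C → 19 + 273.15 = 292.15 K.
T_C = -6 °C → -6 + 273.15 = 267.15 K.
COP_R = T_C/(T_H − T_C) = 267.15/25.00 = 10.6860.
W = Q_C/COP_R = 609/10.6860 = 57.0 kW.

Ẇ_in ≈ 57.0 kW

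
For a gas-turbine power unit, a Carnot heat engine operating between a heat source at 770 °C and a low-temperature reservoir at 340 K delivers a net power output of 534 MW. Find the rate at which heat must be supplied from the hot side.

Q̇_H ≈ 792 MW

T_H = 770 °C → 770 + 273.15 = 1043.15 K.
The Carnot efficiency is η = 1 − T_C/T_H = 1 − 340.00/1043.15 = 0.6741.
Q_H = W/η = 534/0.6741 = 792 MW.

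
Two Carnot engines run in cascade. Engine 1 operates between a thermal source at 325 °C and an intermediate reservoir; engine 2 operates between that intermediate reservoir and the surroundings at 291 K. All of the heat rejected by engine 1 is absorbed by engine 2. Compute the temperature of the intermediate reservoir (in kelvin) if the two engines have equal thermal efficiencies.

T_m ≈ 417 K

T_H = 325 °C → 325 + 273.15 = 598.15 K.
Equal efficiencies require 1 − T_m/T_H = 1 − T_C/T_m, i.e. T_m/T_H = T_C/T_m, so T_m = √(T_H·T_C) = √(598.15 × 291.00) = 417 K.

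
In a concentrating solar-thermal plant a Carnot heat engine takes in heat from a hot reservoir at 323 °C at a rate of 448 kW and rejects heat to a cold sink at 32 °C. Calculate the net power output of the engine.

T_H = 323 °C → 323 + 273.15 = 596.15 K.
T_C = 32 °C → 32 + 273.15 = 305.15 K.
Carnot efficiency: η = 1 − T_C/T_H = 1 − 305.15/596.15 = 0.4881.
W = η·Q_H = 0.4881 × 448 = 219 kW.

Ẇ ≈ 219 kW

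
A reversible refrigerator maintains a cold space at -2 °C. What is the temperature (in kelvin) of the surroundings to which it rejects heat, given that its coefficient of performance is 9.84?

T_C = -2 °C → -2 + 273.15 = 271.15 K.
COP_R = T_C/(T_H − T_C) ⇒ T_H = T_C·(1 + 1/COP_R) = 271.15 × (1 + 1/9.84) = 299 K.

T_H ≈ 299 K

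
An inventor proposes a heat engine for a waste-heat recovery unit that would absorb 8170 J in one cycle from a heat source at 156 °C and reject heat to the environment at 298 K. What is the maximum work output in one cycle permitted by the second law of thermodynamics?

W_max ≈ 2500 J

T_H = 156 °C → 156 + 273.15 = 429.15 K.
No engine can exceed the Carnot limit: η_max = 1 − T_C/T_H = 1 − 298.00/429.15 = 0.3056.
W_max = η_max · Q_H = 0.3056 × 8170 = 2500 J.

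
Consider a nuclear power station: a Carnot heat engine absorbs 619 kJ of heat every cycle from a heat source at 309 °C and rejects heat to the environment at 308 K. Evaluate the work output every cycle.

W ≈ 291.5 kJ

T_H = 309 °C → 309 + 273.15 = 582.15 K.
η_rev = 1 − T_C/T_H = 1 − 308.00/582.15 = 0.4709.
W = η·Q_H = 0.4709 × 619 = 291.5 kJ.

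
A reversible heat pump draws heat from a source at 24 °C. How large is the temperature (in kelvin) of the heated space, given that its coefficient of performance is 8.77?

T_C = 24 °C → 24 + 273.15 = 297.15 K.
COP_HP = T_H/(T_H − T_C) ⇒ T_H = T_C·COP_HP/(COP_HP − 1) = 297.15 × 8.77/(8.77 − 1) = 335 K.

T_H ≈ 335 K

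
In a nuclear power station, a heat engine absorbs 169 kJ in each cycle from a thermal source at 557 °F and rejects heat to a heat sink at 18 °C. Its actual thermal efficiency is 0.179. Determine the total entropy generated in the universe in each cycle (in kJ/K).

ΔS_univ ≈ 0.177 kJ/K

T_H = 557 °F → (557 − 32) × 5/9 = 291.67 °C = 564.82 K.
T_C = 18 °C → 18 + 273.15 = 291.15 K.
W = η·Q_H = 0.179 × 169 = 30.25 kJ, so Q_C = Q_H − W = 138.7 kJ.
Entropy balance on the reservoirs: −Q_H/T_H = -0.2992 kJ/K, +Q_C/T_C = 0.4766 kJ/K.
ΔS_univ = −Q_H/T_H + Q_C/T_C = 0.177 kJ/K (> 0, since η = 0.179 < η_Carnot = 0.485).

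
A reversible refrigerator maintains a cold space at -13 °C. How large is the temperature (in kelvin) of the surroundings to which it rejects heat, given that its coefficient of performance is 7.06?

T_C = -13 °C → -13 + 273.15 = 260.15 K.
COP_R = T_C/(T_H − T_C) ⇒ T_H = T_C·(1 + 1/COP_R) = 260.15 × (1 + 1/7.06) = 297.0 K.

T_H ≈ 297.0 K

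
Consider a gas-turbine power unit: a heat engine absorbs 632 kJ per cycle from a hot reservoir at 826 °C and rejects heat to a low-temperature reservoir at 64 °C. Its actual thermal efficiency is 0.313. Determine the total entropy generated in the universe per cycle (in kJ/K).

ΔS_univ ≈ 0.713 kJ/K

T_H = 826 °C → 826 + 273.15 = 1099.15 K.
T_C = 64 °C → 64 + 273.15 = 337.15 K.
W = η·Q_H = 0.313 × 632 = 197.8 kJ, so Q_C = Q_H − W = 434.2 kJ.
Entropy balance on the reservoirs: −Q_H/T_H = -0.5750 kJ/K, +Q_C/T_C = 1.288 kJ/K.
ΔS_univ = −Q_H/T_H + Q_C/T_C = 0.713 kJ/K (> 0, since η = 0.313 < η_Carnot = 0.693).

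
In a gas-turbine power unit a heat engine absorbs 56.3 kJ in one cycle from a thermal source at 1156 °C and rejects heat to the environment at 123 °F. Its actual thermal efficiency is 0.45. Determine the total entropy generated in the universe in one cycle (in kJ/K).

T_H = 1156 °C → 1156 + 273.15 = 1429.15 K.
T_C = 123 °F → (123 − 32) × 5/9 = 50.56 °C = 323.71 K.
W = η·Q_H = 0.45 × 56.3 = 25.34 kJ, so Q_C = Q_H − W = 30.96 kJ.
The hot reservoir loses entropy Q_H/T_H = 56.3/1429.15 = 0.03939 kJ/K; the cold reservoir gains Q_C/T_C = 30.96/323.71 = 0.09566 kJ/K.
ΔS_univ = −Q_H/T_H + Q_C/T_C = 0.05626 kJ/K (> 0, since η = 0.45 < η_Carnot = 0.773).

ΔS_univ ≈ 0.05626 kJ/K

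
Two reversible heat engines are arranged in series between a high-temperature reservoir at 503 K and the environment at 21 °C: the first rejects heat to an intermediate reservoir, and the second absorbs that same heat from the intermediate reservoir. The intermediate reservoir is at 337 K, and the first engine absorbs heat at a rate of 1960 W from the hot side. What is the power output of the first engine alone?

Ẇ₁ ≈ 646.8 W

T_C = 21 °C → 21 + 273.15 = 294.15 K.
First-stage efficiency η₁ = 1 − T_m/T_H = 1 − 337.00/503.00 = 0.3300.
W₁ = η₁·Q_H = 0.3300 × 1960 = 646.8 W.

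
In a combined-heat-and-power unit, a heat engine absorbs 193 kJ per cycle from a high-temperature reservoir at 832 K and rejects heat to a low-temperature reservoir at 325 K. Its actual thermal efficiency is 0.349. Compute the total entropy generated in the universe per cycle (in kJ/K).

W = η·Q_H = 0.349 × 193 = 67.36 kJ, so Q_C = Q_H − W = 125.6 kJ.
Reservoir entropy changes: ΔS_H = −Q_H/T_H = −193/832.00 = -0.2320 kJ/K and ΔS_C = +Q_C/T_C = 125.6/325.00 = 0.3866 kJ/K.
ΔS_univ = −Q_H/T_H + Q_C/T_C = 0.1546 kJ/K (> 0, since η = 0.349 < η_Carnot = 0.609).

ΔS_univ ≈ 0.1546 kJ/K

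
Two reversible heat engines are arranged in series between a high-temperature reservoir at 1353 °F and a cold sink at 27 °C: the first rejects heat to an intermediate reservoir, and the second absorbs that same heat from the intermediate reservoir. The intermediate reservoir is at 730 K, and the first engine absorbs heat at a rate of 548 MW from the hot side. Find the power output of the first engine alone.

Ẇ₁ ≈ 151 MW

T_H = 1353 °F → (1353 − 32) × 5/9 = 733.89 °C = 1007.04 K.
T_C = 27 °C → 27 + 273.15 = 300.15 K.
First-stage efficiency η₁ = 1 − T_m/T_H = 1 − 730.00/1007.04 = 0.2751.
W₁ = η₁·Q_H = 0.2751 × 548 = 151 MW.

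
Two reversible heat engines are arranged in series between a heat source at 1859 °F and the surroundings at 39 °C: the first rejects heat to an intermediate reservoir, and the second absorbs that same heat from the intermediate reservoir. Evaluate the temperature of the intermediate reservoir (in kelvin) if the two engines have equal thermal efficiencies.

T_H = 1859 °F → (1859 − 32) × 5/9 = 1015.00 °C = 1288.15 K.
T_C = 39 °C → 39 + 273.15 = 312.15 K.
Equal efficiencies require 1 − T_m/T_H = 1 − T_C/T_m, i.e. T_m/T_H = T_C/T_m, so T_m = √(T_H·T_C) = √(1288.15 × 312.15) = 634 K.

T_m ≈ 634 K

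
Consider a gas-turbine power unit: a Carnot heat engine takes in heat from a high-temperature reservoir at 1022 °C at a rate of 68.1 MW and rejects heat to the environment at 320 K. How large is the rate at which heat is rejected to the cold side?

Q̇_C ≈ 16.8 MW

T_H = 1022 °C → 1022 + 273.15 = 1295.15 K.
Carnot efficiency: η = 1 − T_C/T_H = 1 − 320.00/1295.15 = 0.7529.
For a reversible cycle Q_C/Q_H = T_C/T_H, so Q_C = 68.1 × 320.00/1295.15 = 16.8 MW.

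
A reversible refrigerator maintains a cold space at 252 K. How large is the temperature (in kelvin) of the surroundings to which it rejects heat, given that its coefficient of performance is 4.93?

T_H ≈ 303.1 K

COP_R = T_C/(T_H − T_C) ⇒ T_H = T_C·(1 + 1/COP_R) = 252.00 × (1 + 1/4.93) = 303.1 K.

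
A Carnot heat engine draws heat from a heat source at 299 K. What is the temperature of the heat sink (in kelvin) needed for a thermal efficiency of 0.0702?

From η = 1 − T_C/T_H, T_C = T_H·(1 − η) = 299.00 × (1 − 0.0702) = 278 K.

T_C ≈ 278 K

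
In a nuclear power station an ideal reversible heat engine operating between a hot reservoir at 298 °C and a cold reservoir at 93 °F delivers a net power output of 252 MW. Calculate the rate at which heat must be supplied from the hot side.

Q̇_H ≈ 545 MW

T_H = 298 °C → 298 + 273.15 = 571.15 K.
T_C = 93 °F → (93 − 32) × 5/9 = 33.89 °C = 307.04 K.
Since the cycle is reversible, η = 1 − T_C/T_H = 1 − 307.04/571.15 = 0.4624.
Q_H = W/η = 252/0.4624 = 545 MW.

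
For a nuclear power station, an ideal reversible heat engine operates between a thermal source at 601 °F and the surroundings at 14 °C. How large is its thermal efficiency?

η ≈ 0.513

T_H = 601 °F → (601 − 32) × 5/9 = 316.11 °C = 589.26 K.
T_C = 14 °C → 14 + 273.15 = 287.15 K.
The Carnot efficiency is η = 1 − T_C/T_H = 1 − 287.15/589.26 = 0.513.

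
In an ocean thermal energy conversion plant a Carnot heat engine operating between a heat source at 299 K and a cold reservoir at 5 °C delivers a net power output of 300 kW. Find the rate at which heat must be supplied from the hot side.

Q̇_H ≈ 4300 kW

T_C = 5 °C → 5 + 273.15 = 278.15 K.
For a reversible engine, η = 1 − T_C/T_H = 1 − 278.15/299.00 = 0.0697.
Q_H = W/η = 300/0.0697 = 4300 kW.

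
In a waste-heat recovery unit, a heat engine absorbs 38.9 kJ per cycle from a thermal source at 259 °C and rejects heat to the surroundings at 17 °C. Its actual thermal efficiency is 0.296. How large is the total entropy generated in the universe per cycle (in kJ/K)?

T_H = 259 °C → 259 + 273.15 = 532.15 K.
T_C = 17 °C → 17 + 273.15 = 290.15 K.
W = η·Q_H = 0.296 × 38.9 = 11.51 kJ, so Q_C = Q_H − W = 27.39 kJ.
The hot reservoir loses entropy Q_H/T_H = 38.9/532.15 = 0.07310 kJ/K; the cold reservoir gains Q_C/T_C = 27.39/290.15 = 0.09438 kJ/K.
ΔS_univ = −Q_H/T_H + Q_C/T_C = 0.02128 kJ/K (> 0, since η = 0.296 < η_Carnot = 0.455).

ΔS_univ ≈ 0.02128 kJ/K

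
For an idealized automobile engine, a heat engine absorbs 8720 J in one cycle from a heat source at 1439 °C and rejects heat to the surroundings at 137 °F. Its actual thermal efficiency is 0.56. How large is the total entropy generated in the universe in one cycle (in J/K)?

ΔS_univ ≈ 6.48 J/K

T_H = 1439 °C → 1439 + 273.15 = 1712.15 K.
T_C = 137 °F → (137 − 32) × 5/9 = 58.33 °C = 331.48 K.
W = η·Q_H = 0.56 × 8720 = 4883 J, so Q_C = Q_H − W = 3837 J.
Reservoir entropy changes: ΔS_H = −Q_H/T_H = −8720/1712.15 = -5.093 J/K and ΔS_C = +Q_C/T_C = 3837/331.48 = 11.57 J/K.
ΔS_univ = −Q_H/T_H + Q_C/T_C = 6.48 J/K (> 0, since η = 0.56 < η_Carnot = 0.806).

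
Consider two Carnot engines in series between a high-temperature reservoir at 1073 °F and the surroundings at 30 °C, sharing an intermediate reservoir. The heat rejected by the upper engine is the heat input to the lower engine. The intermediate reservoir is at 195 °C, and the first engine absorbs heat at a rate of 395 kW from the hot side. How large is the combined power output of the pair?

T_H = 1073 °F → (1073 − 32) × 5/9 = 578.33 °C = 851.48 K.
T_C = 30 °C → 30 + 273.15 = 303.15 K.
Two reversible stages in series are equivalent to a single Carnot engine between T_H and T_C, so η_total = 1 − T_C/T_H = 1 − 303.15/851.48 = 0.6440.
W_total = η_total · Q_H = 0.6440 × 395 = 254.4 kW.

Ẇ_total ≈ 254.4 kW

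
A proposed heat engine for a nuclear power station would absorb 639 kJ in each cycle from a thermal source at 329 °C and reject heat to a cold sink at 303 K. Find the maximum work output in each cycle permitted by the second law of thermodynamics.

W_max ≈ 317.5 kJ

T_H = 329 °C → 329 + 273.15 = 602.15 K.
The second-law ceiling is the Carnot efficiency, η_max = 1 − T_C/T_H = 1 − 303.00/602.15 = 0.4968.
W_max = η_max · Q_H = 0.4968 × 639 = 317.5 kJ.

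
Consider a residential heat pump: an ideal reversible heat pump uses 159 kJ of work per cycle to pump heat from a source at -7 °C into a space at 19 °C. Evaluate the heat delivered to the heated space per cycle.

Q_H ≈ 1790 kJ

T_H = 19 °C → 19 + 273.15 = 292.15 K.
T_C = -7 °C → -7 + 273.15 = 266.15 K.
Reversible heating COP: COP_HP = T_H/(T_H − T_C) = 292.15/26.00 = 11.2365.
Q_H = COP_HP · W = 11.2365 × 159 = 1790 kJ.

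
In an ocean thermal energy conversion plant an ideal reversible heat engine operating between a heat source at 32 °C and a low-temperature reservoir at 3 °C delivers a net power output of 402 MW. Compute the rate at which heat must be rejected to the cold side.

T_H = 32 °C → 32 + 273.15 = 305.15 K.
T_C = 3 °C → 3 + 273.15 = 276.15 K.
The Carnot efficiency is η = 1 − T_C/T_H = 1 − 276.15/305.15 = 0.0950.
Since Q_C/Q_H = T_C/T_H and Q_H = W/η, Q_C = W·T_C/(T_H − T_C) = 402 × 276.15/29.00 = 3828 MW.

Q̇_C ≈ 3828 MW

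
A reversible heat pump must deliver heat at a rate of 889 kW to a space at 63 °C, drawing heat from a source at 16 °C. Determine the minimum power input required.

T_H = 63 °C → 63 + 273.15 = 336.15 K.
T_C = 16 °C → 16 + 273.15 = 289.15 K.
The Carnot heat-pump COP is COP_HP = T_H/(T_H − T_C) = 336.15/47.00 = 7.1521.
W = Q_H/COP_HP = 889/7.1521 = 124.3 kW.

Ẇ_in ≈ 124.3 kW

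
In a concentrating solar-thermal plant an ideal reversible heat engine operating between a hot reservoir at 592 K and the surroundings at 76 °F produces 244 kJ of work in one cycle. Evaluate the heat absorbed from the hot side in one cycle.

Q_H ≈ 491 kJ

T_C = 76 °F → (76 − 32) × 5/9 = 24.44 °C = 297.59 K.
Since the cycle is reversible, η = 1 − T_C/T_H = 1 − 297.59/592.00 = 0.4973.
Q_H = W/η = 244/0.4973 = 491 kJ.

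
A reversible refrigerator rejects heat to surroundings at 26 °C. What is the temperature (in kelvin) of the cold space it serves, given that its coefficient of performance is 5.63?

T_C ≈ 254.0 K

T_H = 26 °C → 26 + 273.15 = 299.15 K.
COP_R = T_C/(T_H − T_C) ⇒ T_C = T_H·COP_R/(1 + COP_R) = 299.15 × 5.63/(1 + 5.63) = 254.0 K.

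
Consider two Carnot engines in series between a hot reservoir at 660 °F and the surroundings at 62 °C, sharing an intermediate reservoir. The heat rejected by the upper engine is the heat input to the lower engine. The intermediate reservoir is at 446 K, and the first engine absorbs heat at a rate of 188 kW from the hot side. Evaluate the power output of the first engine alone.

T_H = 660 °F → (660 − 32) × 5/9 = 348.89 °C = 622.04 K.
T_C = 62 °C → 62 + 273.15 = 335.15 K.
First-stage efficiency η₁ = 1 − T_m/T_H = 1 − 446.00/622.04 = 0.2830.
W₁ = η₁·Q_H = 0.2830 × 188 = 53.20 kW.

Ẇ₁ ≈ 53.20 kW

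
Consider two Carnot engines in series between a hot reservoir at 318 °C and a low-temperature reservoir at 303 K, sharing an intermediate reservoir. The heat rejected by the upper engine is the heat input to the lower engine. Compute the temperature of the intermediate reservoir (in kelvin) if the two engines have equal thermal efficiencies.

T_m ≈ 423 K

T_H = 318 °C → 318 + 273.15 = 591.15 K.
Equal efficiencies require 1 − T_m/T_H = 1 − T_C/T_m, i.e. T_m/T_H = T_C/T_m, so T_m = √(T_H·T_C) = √(591.15 × 303.00) = 423 K.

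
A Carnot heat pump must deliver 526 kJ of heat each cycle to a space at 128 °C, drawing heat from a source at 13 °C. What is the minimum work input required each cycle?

W_in ≈ 150.8 kJ

T_H = 128 °C → 128 + 273.15 = 401.15 K.
T_C = 13 °C → 13 + 273.15 = 286.15 K.
The Carnot heat-pump COP is COP_HP = T_H/(T_H − T_C) = 401.15/115.00 = 3.4883.
W = Q_H/COP_HP = 526/3.4883 = 150.8 kJ.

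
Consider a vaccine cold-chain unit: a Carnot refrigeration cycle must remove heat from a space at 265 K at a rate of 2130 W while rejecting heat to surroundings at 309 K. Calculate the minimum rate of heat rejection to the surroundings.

Q̇_H ≈ 2480 W

For a reversible cycle Q_H/Q_C = T_H/T_C, so Q_H = Q_C·T_H/T_C = 2130 × 309.00/265.00 = 2480 W.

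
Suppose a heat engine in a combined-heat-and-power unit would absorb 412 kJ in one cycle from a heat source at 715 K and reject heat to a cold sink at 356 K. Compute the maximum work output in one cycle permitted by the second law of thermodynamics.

W_max ≈ 207 kJ

No engine can exceed the Carnot limit: η_max = 1 − T_C/T_H = 1 − 356.00/715.00 = 0.5021.
W_max = η_max · Q_H = 0.5021 × 412 = 207 kJ.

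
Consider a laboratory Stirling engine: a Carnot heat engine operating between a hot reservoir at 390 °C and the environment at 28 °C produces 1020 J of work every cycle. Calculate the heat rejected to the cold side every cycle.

T_H = 390 °C → 390 + 273.15 = 663.15 K.
T_C = 28 °C → 28 + 273.15 = 301.15 K.
Carnot efficiency: η = 1 − T_C/T_H = 1 − 301.15/663.15 = 0.5459.
Since Q_C/Q_H = T_C/T_H and Q_H = W/η, Q_C = W·T_C/(T_H − T_C) = 1020 × 301.15/362.00 = 848.5 J.

Q_C ≈ 848.5 J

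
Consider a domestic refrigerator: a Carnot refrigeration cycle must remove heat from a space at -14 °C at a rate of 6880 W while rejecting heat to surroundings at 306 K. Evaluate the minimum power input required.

Ẇ_in ≈ 1240 W

T_C = -14 °C → -14 + 273.15 = 259.15 K.
Carnot COP: COP_R = T_C/(T_H − T_C) = 259.15/46.85 = 5.5315.
W = Q_C/COP_R = 6880/5.5315 = 1240 W.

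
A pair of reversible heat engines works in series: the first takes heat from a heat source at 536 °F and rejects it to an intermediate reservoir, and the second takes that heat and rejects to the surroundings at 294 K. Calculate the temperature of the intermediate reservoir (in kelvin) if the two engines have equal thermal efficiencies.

T_m ≈ 403.3 K

T_H = 536 °F → (536 − 32) × 5/9 = 280.00 °C = 553.15 K.
Equal efficiencies require 1 − T_m/T_H = 1 − T_C/T_m, i.e. T_m/T_H = T_C/T_m, so T_m = √(T_H·T_C) = √(553.15 × 294.00) = 403.3 K.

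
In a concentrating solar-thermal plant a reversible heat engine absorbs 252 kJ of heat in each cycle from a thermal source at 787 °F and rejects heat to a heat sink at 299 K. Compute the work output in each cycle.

T_H = 787 °F → (787 − 32) × 5/9 = 419.44 °C = 692.59 K.
For a reversible engine, η = 1 − T_C/T_H = 1 − 299.00/692.59 = 0.5683.
W = η·Q_H = 0.5683 × 252 = 143.2 kJ.

W ≈ 143.2 kJ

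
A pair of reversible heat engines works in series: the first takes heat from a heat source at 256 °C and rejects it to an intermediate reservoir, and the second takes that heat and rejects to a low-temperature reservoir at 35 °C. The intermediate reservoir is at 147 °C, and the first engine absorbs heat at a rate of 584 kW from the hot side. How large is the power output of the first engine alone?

Ẇ₁ ≈ 120 kW

T_H = 256 °C → 256 + 273.15 = 529.15 K.
T_C = 35 °C → 35 + 273.15 = 308.15 K.
T_m = 147 °C → 147 + 273.15 = 420.15 K.
First-stage efficiency η₁ = 1 − T_m/T_H = 1 − 420.15/529.15 = 0.2060.
W₁ = η₁·Q_H = 0.2060 × 584 = 120 kW.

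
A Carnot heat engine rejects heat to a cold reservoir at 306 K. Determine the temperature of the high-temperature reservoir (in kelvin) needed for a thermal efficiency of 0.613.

T_H ≈ 791 K

From η = 1 − T_C/T_H, solving for T_H gives T_H = T_C/(1 − η) = 306.00/(1 − 0.613) = 791 K.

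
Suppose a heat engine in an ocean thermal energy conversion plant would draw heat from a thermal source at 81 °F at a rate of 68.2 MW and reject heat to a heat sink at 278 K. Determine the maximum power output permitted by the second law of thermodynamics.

Ẇ_max ≈ 5.08 MW

T_H = 81 °F → (81 − 32) × 5/9 = 27.22 °C = 300.37 K.
No engine can exceed the Carnot limit: η_max = 1 − T_C/T_H = 1 − 278.00/300.37 = 0.0745.
W_max = η_max · Q_H = 0.0745 × 68.2 = 5.08 MW.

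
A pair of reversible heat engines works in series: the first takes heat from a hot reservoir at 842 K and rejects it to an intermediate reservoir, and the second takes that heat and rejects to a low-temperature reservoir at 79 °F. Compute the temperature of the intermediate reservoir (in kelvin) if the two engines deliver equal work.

T_C = 79 °F → (79 − 32) × 5/9 = 26.11 °C = 299.26 K.
For reversible stages Q_m = Q_H·(T_m/T_H). Setting W₁ = Q_H(1 − T_m/T_H) equal to W₂ = Q_m(1 − T_C/T_m) = Q_H·(T_m − T_C)/T_H gives T_H − T_m = T_m − T_C, so T_m = (T_H + T_C)/2 = (842.00 + 299.26)/2 = 571 K.

T_m ≈ 571 K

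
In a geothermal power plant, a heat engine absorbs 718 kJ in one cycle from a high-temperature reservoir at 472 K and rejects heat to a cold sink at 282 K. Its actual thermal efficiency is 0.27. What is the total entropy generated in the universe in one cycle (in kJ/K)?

ΔS_univ ≈ 0.337 kJ/K

W = η·Q_H = 0.27 × 718 = 193.9 kJ, so Q_C = Q_H − W = 524.1 kJ.
Reservoir entropy changes: ΔS_H = −Q_H/T_H = −718/472.00 = -1.521 kJ/K and ΔS_C = +Q_C/T_C = 524.1/282.00 = 1.859 kJ/K.
ΔS_univ = −Q_H/T_H + Q_C/T_C = 0.337 kJ/K (> 0, since η = 0.27 < η_Carnot = 0.403).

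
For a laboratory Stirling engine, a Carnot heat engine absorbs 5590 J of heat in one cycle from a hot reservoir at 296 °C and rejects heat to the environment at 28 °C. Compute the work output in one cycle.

T_H = 296 °C → 296 + 273.15 = 569.15 K.
T_C = 28 °C → 28 + 273.15 = 301.15 K.
The Carnot efficiency is η = 1 − T_C/T_H = 1 − 301.15/569.15 = 0.4709.
W = η·Q_H = 0.4709 × 5590 = 2630 J.

W ≈ 2630 J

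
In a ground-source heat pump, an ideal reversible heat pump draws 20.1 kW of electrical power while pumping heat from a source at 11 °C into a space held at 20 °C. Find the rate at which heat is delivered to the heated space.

T_H = 20 °C → 20 + 273.15 = 293.15 K.
T_C = 11 °C → 11 + 273.15 = 284.15 K.
COP_HP = T_H/(T_H − T_C) = 293.15/9.00 = 32.5722.
Q_H = COP_HP · W = 32.5722 × 20.1 = 655 kW.

Q̇_H ≈ 655 kW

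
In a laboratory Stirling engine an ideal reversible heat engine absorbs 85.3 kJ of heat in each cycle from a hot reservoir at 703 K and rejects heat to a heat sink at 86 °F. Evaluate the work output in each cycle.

W ≈ 48.52 kJ

T_C = 86 °F → (86 − 32) × 5/9 = 30.00 °C = 303.15 K.
η_rev = 1 − T_C/T_H = 1 − 303.15/703.00 = 0.5688.
W = η·Q_H = 0.5688 × 85.3 = 48.52 kJ.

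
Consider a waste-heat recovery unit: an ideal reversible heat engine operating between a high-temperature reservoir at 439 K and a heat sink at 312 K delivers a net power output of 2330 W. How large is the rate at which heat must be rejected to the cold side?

η_rev = 1 − T_C/T_H = 1 − 312.00/439.00 = 0.2893.
Since Q_C/Q_H = T_C/T_H and Q_H = W/η, Q_C = W·T_C/(T_H − T_C) = 2330 × 312.00/127.00 = 5724 W.

Q̇_C ≈ 5724 W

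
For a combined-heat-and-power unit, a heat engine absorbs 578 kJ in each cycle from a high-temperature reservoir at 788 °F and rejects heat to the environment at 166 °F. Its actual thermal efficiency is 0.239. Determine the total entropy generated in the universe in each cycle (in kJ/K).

T_H = 788 °F → (788 − 32) × 5/9 = 420.00 °C = 693.15 K.
T_C = 166 °F → (166 − 32) × 5/9 = 74.44 °C = 347.59 K.
W = η·Q_H = 0.239 × 578 = 138.1 kJ, so Q_C = Q_H − W = 439.9 kJ.
Reservoir entropy changes: ΔS_H = −Q_H/T_H = −578/693.15 = -0.8339 kJ/K and ΔS_C = +Q_C/T_C = 439.9/347.59 = 1.265 kJ/K.
ΔS_univ = −Q_H/T_H + Q_C/T_C = 0.432 kJ/K (> 0, since η = 0.239 < η_Carnot = 0.499).

ΔS_univ ≈ 0.432 kJ/K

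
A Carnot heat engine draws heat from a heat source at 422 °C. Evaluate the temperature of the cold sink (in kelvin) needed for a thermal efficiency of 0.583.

T_H = 422 °C → 422 + 273.15 = 695.15 K.
From η = 1 − T_C/T_H, T_C = T_H·(1 − η) = 695.15 × (1 − 0.583) = 290 K.

T_C ≈ 290 K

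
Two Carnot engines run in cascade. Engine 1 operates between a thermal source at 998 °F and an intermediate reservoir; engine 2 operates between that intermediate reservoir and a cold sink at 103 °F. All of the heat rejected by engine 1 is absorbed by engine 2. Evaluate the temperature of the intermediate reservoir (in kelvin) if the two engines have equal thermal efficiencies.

T_m ≈ 503 K

T_H = 998 °F → (998 − 32) × 5/9 = 536.67 °C = 809.82 K.
T_C = 103 °F → (103 − 32) × 5/9 = 39.44 °C = 312.59 K.
Equal efficiencies require 1 − T_m/T_H = 1 − T_C/T_m, i.e. T_m/T_H = T_C/T_m, so T_m = √(T_H·T_C) = √(809.82 × 312.59) = 503 K.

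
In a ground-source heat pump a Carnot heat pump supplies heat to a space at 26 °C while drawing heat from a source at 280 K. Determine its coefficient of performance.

T_H = 26 °C → 26 + 273.15 = 299.15 K.
For a reversible heat pump, COP_HP = T_H/(T_H − T_C) = 299.15/(299.15 − 280.00) = 15.6.

COP_HP ≈ 15.6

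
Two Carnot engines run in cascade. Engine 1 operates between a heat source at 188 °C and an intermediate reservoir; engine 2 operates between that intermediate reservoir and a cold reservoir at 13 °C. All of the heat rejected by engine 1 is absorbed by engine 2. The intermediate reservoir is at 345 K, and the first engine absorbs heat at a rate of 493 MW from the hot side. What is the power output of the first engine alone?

Ẇ₁ ≈ 124.2 MW

T_H = 188 °C → 188 + 273.15 = 461.15 K.
T_C = 13 °C → 13 + 273.15 = 286.15 K.
First-stage efficiency η₁ = 1 − T_m/T_H = 1 − 345.00/461.15 = 0.2519.
W₁ = η₁·Q_H = 0.2519 × 493 = 124.2 MW.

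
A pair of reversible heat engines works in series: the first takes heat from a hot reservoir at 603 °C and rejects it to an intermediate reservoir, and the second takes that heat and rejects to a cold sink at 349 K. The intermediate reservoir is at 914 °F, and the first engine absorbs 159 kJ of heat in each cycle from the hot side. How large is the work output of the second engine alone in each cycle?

T_H = 603 °C → 603 + 273.15 = 876.15 K.
T_m = 914 °F → (914 − 32) × 5/9 = 490.00 °C = 763.15 K.
Heat entering the second stage: Q_m = Q_H·(T_m/T_H) = 159 × 763.15/876.15 = 138.5 kJ.
Second-stage efficiency η₂ = 1 − T_C/T_m = 1 − 349.00/763.15 = 0.5427, so W₂ = η₂·Q_m = 75.16 kJ.

W₂ ≈ 75.16 kJ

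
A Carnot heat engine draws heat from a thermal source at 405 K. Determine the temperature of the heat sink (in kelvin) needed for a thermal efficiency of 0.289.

T_C ≈ 288 K

From η = 1 − T_C/T_H, T_C = T_H·(1 − η) = 405.00 × (1 − 0.289) = 288 K.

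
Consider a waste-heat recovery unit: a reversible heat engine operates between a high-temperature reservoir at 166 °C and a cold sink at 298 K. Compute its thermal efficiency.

T_H = 166 °C → 166 + 273.15 = 439.15 K.
For a reversible engine, η = 1 − T_C/T_H = 1 − 298.00/439.15 = 0.321.

η ≈ 0.321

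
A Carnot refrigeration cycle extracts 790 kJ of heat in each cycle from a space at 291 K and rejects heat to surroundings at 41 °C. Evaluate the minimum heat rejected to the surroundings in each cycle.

Q_H ≈ 852.8 kJ

T_H = 41 °C → 41 + 273.15 = 314.15 K.
For a reversible cycle Q_H/Q_C = T_H/T_C, so Q_H = Q_C·T_H/T_C = 790 × 314.15/291.00 = 852.8 kJ.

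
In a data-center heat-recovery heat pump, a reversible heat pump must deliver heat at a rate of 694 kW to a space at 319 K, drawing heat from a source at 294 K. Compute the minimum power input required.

Ẇ_in ≈ 54.39 kW

For a reversible heat pump, COP_HP = T_H/(T_H − T_C) = 319.00/25.00 = 12.7600.
W = Q_H/COP_HP = 694/12.7600 = 54.39 kW.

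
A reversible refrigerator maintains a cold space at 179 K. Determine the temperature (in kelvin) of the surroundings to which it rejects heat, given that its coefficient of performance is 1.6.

T_H ≈ 290.9 K

COP_R = T_C/(T_H − T_C) ⇒ T_H = T_C·(1 + 1/COP_R) = 179.00 × (1 + 1/1.6) = 290.9 K.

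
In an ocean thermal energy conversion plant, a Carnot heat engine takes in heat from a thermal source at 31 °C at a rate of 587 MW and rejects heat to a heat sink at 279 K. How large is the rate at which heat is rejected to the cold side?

T_H = 31 °C → 31 + 273.15 = 304.15 K.
Carnot efficiency: η = 1 − T_C/T_H = 1 − 279.00/304.15 = 0.0827.
For a reversible cycle Q_C/Q_H = T_C/T_H, so Q_C = 587 × 279.00/304.15 = 538 MW.

Q̇_C ≈ 538 MW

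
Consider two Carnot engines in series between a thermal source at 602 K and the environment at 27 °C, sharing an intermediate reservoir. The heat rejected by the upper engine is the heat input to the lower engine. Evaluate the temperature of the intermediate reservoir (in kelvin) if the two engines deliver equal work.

T_C = 27 °C → 27 + 273.15 = 300.15 K.
For reversible stages Q_m = Q_H·(T_m/T_H). Setting W₁ = Q_H(1 − T_m/T_H) equal to W₂ = Q_m(1 − T_C/T_m) = Q_H·(T_m − T_C)/T_H gives T_H − T_m = T_m − T_C, so T_m = (T_H + T_C)/2 = (602.00 + 300.15)/2 = 451.1 K.

T_m ≈ 451.1 K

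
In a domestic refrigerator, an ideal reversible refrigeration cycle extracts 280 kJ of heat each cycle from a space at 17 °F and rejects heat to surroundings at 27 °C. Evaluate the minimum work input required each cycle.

W_in ≈ 37.4 kJ

T_H = 27 °C → 27 + 273.15 = 300.15 K.
T_C = 17 °F → (17 − 32) × 5/9 = -8.33 °C = 264.82 K.
The reversible coefficient of performance is COP_R = T_C/(T_H − T_C) = 264.82/35.33 = 7.4948.
W = Q_C/COP_R = 280/7.4948 = 37.4 kJ.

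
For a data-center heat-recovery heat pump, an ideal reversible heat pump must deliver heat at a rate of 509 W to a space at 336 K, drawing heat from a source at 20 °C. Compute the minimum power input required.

T_C = 20 °C → 20 + 273.15 = 293.15 K.
Reversible heating COP: COP_HP = T_H/(T_H − T_C) = 336.00/42.85 = 7.8413.
W = Q_H/COP_HP = 509/7.8413 = 64.9 W.

Ẇ_in ≈ 64.9 W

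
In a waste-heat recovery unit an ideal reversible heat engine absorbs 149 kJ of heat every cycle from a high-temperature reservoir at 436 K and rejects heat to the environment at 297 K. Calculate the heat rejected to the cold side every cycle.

Q_C ≈ 101.5 kJ

η_rev = 1 − T_C/T_H = 1 − 297.00/436.00 = 0.3188.
For a reversible cycle Q_C/Q_H = T_C/T_H, so Q_C = 149 × 297.00/436.00 = 101.5 kJ.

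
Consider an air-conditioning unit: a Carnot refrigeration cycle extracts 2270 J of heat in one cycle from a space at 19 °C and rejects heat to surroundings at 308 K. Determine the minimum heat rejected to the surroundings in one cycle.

Q_H ≈ 2390 J

T_C = 19 °C → 19 + 273.15 = 292.15 K.
For a reversible cycle Q_H/Q_C = T_H/T_C, so Q_H = Q_C·T_H/T_C = 2270 × 308.00/292.15 = 2390 J.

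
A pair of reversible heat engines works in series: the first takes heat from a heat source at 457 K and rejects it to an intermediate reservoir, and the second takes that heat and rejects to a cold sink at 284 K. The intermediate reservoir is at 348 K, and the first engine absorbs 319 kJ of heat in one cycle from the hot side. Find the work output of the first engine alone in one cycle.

First-stage efficiency η₁ = 1 − T_m/T_H = 1 − 348.00/457.00 = 0.2385.
W₁ = η₁·Q_H = 0.2385 × 319 = 76.1 kJ.

W₁ ≈ 76.1 kJ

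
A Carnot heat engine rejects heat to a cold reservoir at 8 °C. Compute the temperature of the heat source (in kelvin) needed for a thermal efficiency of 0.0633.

T_H ≈ 300.1 K

T_C = 8 °C → 8 + 273.15 = 281.15 K.
From η = 1 − T_C/T_H, solving for T_H gives T_H = T_C/(1 − η) = 281.15/(1 − 0.0633) = 300.1 K.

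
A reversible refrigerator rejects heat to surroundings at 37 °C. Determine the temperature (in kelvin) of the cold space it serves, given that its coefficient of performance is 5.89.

T_C ≈ 265 K

T_H = 37 °C → 37 + 273.15 = 310.15 K.
COP_R = T_C/(T_H − T_C) ⇒ T_C = T_H·COP_R/(1 + COP_R) = 310.15 × 5.89/(1 + 5.89) = 265 K.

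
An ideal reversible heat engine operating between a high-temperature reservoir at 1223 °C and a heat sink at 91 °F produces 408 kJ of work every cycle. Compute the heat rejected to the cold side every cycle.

T_H = 1223 °C → 1223 + 273.15 = 1496.15 K.
T_C = 91 °F → (91 − 32) × 5/9 = 32.78 °C = 305.93 K.
For a reversible engine, η = 1 − T_C/T_H = 1 − 305.93/1496.15 = 0.7955.
Since Q_C/Q_H = T_C/T_H and Q_H = W/η, Q_C = W·T_C/(T_H − T_C) = 408 × 305.93/1190.22 = 105 kJ.

Q_C ≈ 105 kJ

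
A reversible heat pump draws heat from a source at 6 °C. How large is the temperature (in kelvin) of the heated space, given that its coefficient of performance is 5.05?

T_C = 6 °C → 6 + 273.15 = 279.15 K.
COP_HP = T_H/(T_H − T_C) ⇒ T_H = T_C·COP_HP/(COP_HP − 1) = 279.15 × 5.05/(5.05 − 1) = 348 K.

T_H ≈ 348 K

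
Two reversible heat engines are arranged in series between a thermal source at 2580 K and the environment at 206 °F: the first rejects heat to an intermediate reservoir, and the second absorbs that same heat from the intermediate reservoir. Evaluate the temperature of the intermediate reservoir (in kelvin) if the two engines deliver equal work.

T_C = 206 °F → (206 − 32) × 5/9 = 96.67 °C = 369.82 K.
For reversible stages Q_m = Q_H·(T_m/T_H). Setting W₁ = Q_H(1 − T_m/T_H) equal to W₂ = Q_m(1 − T_C/T_m) = Q_H·(T_m − T_C)/T_H gives T_H − T_m = T_m − T_C, so T_m = (T_H + T_C)/2 = (2580.00 + 369.82)/2 = 1470 K.

T_m ≈ 1470 K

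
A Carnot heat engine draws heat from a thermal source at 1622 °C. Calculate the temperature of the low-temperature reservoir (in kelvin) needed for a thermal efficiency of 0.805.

T_C ≈ 369.6 K

T_H = 1622 °C → 1622 + 273.15 = 1895.15 K.
From η = 1 − T_C/T_H, T_C = T_H·(1 − η) = 1895.15 × (1 − 0.805) = 369.6 K.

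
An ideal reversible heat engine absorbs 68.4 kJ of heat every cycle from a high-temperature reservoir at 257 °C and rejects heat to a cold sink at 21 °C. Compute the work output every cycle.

W ≈ 30.45 kJ

T_H = 257 °C → 257 + 273.15 = 530.15 K.
T_C = 21 °C → 21 + 273.15 = 294.15 K.
For a reversible engine, η = 1 − T_C/T_H = 1 − 294.15/530.15 = 0.4452.
W = η·Q_H = 0.4452 × 68.4 = 30.45 kJ.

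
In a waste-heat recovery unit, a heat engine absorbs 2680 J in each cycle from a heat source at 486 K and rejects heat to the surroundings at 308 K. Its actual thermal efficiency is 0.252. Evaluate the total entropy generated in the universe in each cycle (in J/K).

W = η·Q_H = 0.252 × 2680 = 675.4 J, so Q_C = Q_H − W = 2005 J.
Reservoir entropy changes: ΔS_H = −Q_H/T_H = −2680/486.00 = -5.514 J/K and ΔS_C = +Q_C/T_C = 2005/308.00 = 6.509 J/K.
ΔS_univ = −Q_H/T_H + Q_C/T_C = 0.994 J/K (> 0, since η = 0.252 < η_Carnot = 0.366).

ΔS_univ ≈ 0.994 J/K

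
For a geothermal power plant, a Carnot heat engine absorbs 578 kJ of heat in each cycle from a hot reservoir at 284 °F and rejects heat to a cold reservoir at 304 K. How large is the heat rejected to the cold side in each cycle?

T_H = 284 °F → (284 − 32) × 5/9 = 140.00 °C = 413.15 K.
The Carnot efficiency is η = 1 − T_C/T_H = 1 − 304.00/413.15 = 0.2642.
For a reversible cycle Q_C/Q_H = T_C/T_H, so Q_C = 578 × 304.00/413.15 = 425 kJ.

Q_C ≈ 425 kJ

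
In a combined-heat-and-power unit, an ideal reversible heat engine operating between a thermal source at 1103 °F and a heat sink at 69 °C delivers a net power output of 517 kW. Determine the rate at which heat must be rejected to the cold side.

T_H = 1103 °F → (1103 − 32) × 5/9 = 595.00 °C = 868.15 K.
T_C = 69 °C → 69 + 273.15 = 342.15 K.
η_rev = 1 − T_C/T_H = 1 − 342.15/868.15 = 0.6059.
Since Q_C/Q_H = T_C/T_H and Q_H = W/η, Q_C = W·T_C/(T_H − T_C) = 517 × 342.15/526.00 = 336.3 kW.

Q̇_C ≈ 336.3 kW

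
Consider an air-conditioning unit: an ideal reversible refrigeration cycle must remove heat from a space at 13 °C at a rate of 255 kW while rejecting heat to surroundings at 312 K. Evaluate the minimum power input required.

Ẇ_in ≈ 23.0 kW

T_C = 13 °C → 13 + 273.15 = 286.15 K.
For a reversible refrigerator, COP_R = T_C/(T_H − T_C) = 286.15/25.85 = 11.0696.
W = Q_C/COP_R = 255/11.0696 = 23.0 kW.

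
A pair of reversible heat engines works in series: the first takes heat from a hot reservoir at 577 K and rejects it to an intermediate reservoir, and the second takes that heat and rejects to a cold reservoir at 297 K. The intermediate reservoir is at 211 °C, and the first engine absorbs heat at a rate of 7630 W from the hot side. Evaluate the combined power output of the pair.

Ẇ_total ≈ 3700 W

Two reversible stages in series are equivalent to a single Carnot engine between T_H and T_C, so η_total = 1 − T_C/T_H = 1 − 297.00/577.00 = 0.4853.
W_total = η_total · Q_H = 0.4853 × 7630 = 3700 W.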